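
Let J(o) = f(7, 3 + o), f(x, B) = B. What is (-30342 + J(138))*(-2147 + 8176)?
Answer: -182081829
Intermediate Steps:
J(o) = 3 + o
(-30342 + J(138))*(-2147 + 8176) = (-30342 + (3 + 138))*(-2147 + 8176) = (-30342 + 141)*6029 = -30201*6029 = -182081829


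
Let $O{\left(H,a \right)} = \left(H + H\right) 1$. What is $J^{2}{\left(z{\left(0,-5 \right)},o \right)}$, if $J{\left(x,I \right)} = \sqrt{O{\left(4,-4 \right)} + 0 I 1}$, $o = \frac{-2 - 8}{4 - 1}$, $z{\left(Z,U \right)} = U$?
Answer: $8$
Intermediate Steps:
$O{\left(H,a \right)} = 2 H$ ($O{\left(H,a \right)} = 2 H 1 = 2 H$)
$o = - \frac{10}{3} \approx -3.3333$
$J{\left(x,I \right)} = 2 \sqrt{2}$ ($J{\left(x,I \right)} = \sqrt{2 \cdot 4 + 0 I 1} = \sqrt{8 + 0 \cdot 1} = \sqrt{8 + 0} = \sqrt{8} = 2 \sqrt{2}$)
$J^{2}{\left(z{\left(0,-5 \right)},o \right)} = \left(2 \sqrt{2}\right)^{2} = 8$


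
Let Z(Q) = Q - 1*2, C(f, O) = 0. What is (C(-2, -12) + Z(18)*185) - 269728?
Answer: -266768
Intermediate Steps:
Z(Q) = -2 + Q (Z(Q) = Q - 2 = -2 + Q)
(C(-2, -12) + Z(18)*185) - 269728 = (0 + (-2 + 18)*185) - 269728 = (0 + 16*185) - 269728 = (0 + 2960) - 269728 = 2960 - 269728 = -266768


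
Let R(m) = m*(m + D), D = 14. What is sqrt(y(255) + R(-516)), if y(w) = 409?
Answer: sqrt(259441) ≈ 509.35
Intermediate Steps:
R(m) = m*(14 + m) (R(m) = m*(m + 14) = m*(14 + m))
sqrt(y(255) + R(-516)) = sqrt(409 - 516*(14 - 516)) = sqrt(409 - 516*(-502)) = sqrt(409 + 259032) = sqrt(259441)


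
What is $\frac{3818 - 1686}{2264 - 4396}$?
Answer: $-1$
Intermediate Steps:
$\frac{3818 - 1686}{2264 - 4396} = \frac{2132}{-2132} = 2132 \left(- \frac{1}{2132}\right) = -1$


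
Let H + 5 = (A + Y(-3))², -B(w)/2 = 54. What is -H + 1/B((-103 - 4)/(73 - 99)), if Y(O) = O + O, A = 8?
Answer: 107/108 ≈ 0.99074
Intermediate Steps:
B(w) = -108 (B(w) = -2*54 = -108)
Y(O) = 2*O
H = -1 (H = -5 + (8 + 2*(-3))² = -5 + (8 - 6)² = -5 + 2² = -5 + 4 = -1)
-H + 1/B((-103 - 4)/(73 - 99)) = -1*(-1) + 1/(-108) = 1 - 1/108 = 107/108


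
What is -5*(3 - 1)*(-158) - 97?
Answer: 1483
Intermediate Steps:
-5*(3 - 1)*(-158) - 97 = -5*2*(-158) - 97 = -10*(-158) - 97 = 1580 - 97 = 1483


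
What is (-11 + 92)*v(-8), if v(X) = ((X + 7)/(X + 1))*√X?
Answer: 162*I*√2/7 ≈ 32.729*I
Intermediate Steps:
v(X) = √X*(7 + X)/(1 + X) (v(X) = ((7 + X)/(1 + X))*√X = √X*(7 + X)/(1 + X))
(-11 + 92)*v(-8) = (-11 + 92)*(√(-8)*(7 - 8)/(1 - 8)) = 81*((2*I*√2)*(-1)/(-7)) = 81*((2*I*√2)*(-⅐)*(-1)) = 81*(2*I*√2/7) = 162*I*√2/7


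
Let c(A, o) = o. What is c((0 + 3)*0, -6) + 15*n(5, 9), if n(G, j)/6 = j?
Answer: 804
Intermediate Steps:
n(G, j) = 6*j
c((0 + 3)*0, -6) + 15*n(5, 9) = -6 + 15*(6*9) = -6 + 15*54 = -6 + 810 = 804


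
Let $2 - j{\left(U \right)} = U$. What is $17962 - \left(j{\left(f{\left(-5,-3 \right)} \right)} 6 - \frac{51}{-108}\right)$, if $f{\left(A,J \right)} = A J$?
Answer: $\frac{649423}{36} \approx 18040.0$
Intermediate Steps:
$j{\left(U \right)} = 2 - U$
$17962 - \left(j{\left(f{\left(-5,-3 \right)} \right)} 6 - \frac{51}{-108}\right) = 17962 - \left(\left(2 - \left(-5\right) \left(-3\right)\right) 6 - \frac{51}{-108}\right) = 17962 - \left(\left(2 - 15\right) 6 - - \frac{17}{36}\right) = 17962 - \left(\left(2 - 15\right) 6 + \frac{17}{36}\right) = 17962 - \left(\left(-13\right) 6 + \frac{17}{36}\right) = 17962 - \left(-78 + \frac{17}{36}\right) = 17962 - - \frac{2791}{36} = 17962 + \frac{2791}{36} = \frac{649423}{36}$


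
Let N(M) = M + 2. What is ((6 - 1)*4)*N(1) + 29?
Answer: 89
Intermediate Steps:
N(M) = 2 + M
((6 - 1)*4)*N(1) + 29 = ((6 - 1)*4)*(2 + 1) + 29 = (5*4)*3 + 29 = 20*3 + 29 = 60 + 29 = 89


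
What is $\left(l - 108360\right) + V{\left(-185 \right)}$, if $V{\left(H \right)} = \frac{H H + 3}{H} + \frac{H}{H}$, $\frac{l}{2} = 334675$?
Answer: $\frac{103749107}{185} \approx 5.6081 \cdot 10^{5}$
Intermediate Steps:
$l = 669350$ ($l = 2 \cdot 334675 = 669350$)
$V{\left(H \right)} = 1 + \frac{3 + H^{2}}{H}$ ($V{\left(H \right)} = \frac{H^{2} + 3}{H} + 1 = \frac{3 + H^{2}}{H} + 1 = 1 + \frac{3 + H^{2}}{H}$)
$\left(l - 108360\right) + V{\left(-185 \right)} = \left(669350 - 108360\right) + \left(1 - 185 + \frac{3}{-185}\right) = 560990 + \left(1 - 185 + 3 \left(- \frac{1}{185}\right)\right) = 560990 - \frac{34043}{185} = \frac{103749107}{185}$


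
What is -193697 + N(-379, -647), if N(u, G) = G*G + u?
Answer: 224533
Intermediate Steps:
N(u, G) = u + G² (N(u, G) = G² + u = u + G²)
-193697 + N(-379, -647) = -193697 + (-379 + (-647)²) = -193697 + (-379 + 418609) = -193697 + 418230 = 224533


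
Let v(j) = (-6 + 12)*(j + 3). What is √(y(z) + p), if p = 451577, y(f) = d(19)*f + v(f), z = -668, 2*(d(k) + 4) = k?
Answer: √443913 ≈ 666.27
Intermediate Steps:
d(k) = -4 + k/2
v(j) = 18 + 6*j (v(j) = 6*(3 + j) = 18 + 6*j)
y(f) = 18 + 23*f/2 (y(f) = (-4 + (½)*19)*f + (18 + 6*f) = (-4 + 19/2)*f + (18 + 6*f) = 11*f/2 + (18 + 6*f) = 18 + 23*f/2)
√(y(z) + p) = √((18 + (23/2)*(-668)) + 451577) = √((18 - 7682) + 451577) = √(-7664 + 451577) = √443913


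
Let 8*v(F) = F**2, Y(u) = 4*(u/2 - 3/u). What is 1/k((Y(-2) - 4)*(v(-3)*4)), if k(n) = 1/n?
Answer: -9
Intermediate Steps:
Y(u) = -12/u + 2*u (Y(u) = 4*(u*(1/2) - 3/u) = 4*(u/2 - 3/u) = -12/u + 2*u)
v(F) = F**2/8
1/k((Y(-2) - 4)*(v(-3)*4)) = 1/(1/(((-12/(-2) + 2*(-2)) - 4)*(((1/8)*(-3)**2)*4))) = 1/(1/(((-12*(-1/2) - 4) - 4)*(((1/8)*9)*4))) = 1/(1/(((6 - 4) - 4)*((9/8)*4))) = 1/(1/((2 - 4)*(9/2))) = 1/(1/(-2*9/2)) = 1/(1/(-9)) = 1/(-1/9) = -9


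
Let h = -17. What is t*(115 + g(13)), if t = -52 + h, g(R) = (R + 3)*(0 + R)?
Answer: -22287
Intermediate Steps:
g(R) = R*(3 + R) (g(R) = (3 + R)*R = R*(3 + R))
t = -69 (t = -52 - 17 = -69)
t*(115 + g(13)) = -69*(115 + 13*(3 + 13)) = -69*(115 + 13*16) = -69*(115 + 208) = -69*323 = -22287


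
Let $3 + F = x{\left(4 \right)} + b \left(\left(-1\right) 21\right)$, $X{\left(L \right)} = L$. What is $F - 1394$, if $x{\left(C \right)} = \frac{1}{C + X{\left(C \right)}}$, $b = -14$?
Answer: $- \frac{8823}{8} \approx -1102.9$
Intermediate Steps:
$x{\left(C \right)} = \frac{1}{2 C}$ ($x{\left(C \right)} = \frac{1}{C + C} = \frac{1}{2 C}$)
$F = \frac{2329}{8}$ ($F = -3 - \left(- \frac{1}{8} + 14 \left(-1\right) 21\right) = -3 + \left(\frac{1}{2} \cdot \frac{1}{4} - -294\right) = -3 + \left(\frac{1}{8} + 294\right) = -3 + \frac{2353}{8} = \frac{2329}{8} \approx 291.13$)
$F - 1394 = \frac{2329}{8} - 1394 = - \frac{8823}{8}$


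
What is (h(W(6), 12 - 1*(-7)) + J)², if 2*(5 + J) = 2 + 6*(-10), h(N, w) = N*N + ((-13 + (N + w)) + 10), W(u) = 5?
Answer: 144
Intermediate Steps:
h(N, w) = -3 + N + w + N² (h(N, w) = N² + ((-13 + N + w) + 10) = N² + (-3 + N + w) = -3 + N + w + N²)
J = -34 (J = -5 + (2 + 6*(-10))/2 = -5 + (2 - 60)/2 = -5 + (½)*(-58) = -5 - 29 = -34)
(h(W(6), 12 - 1*(-7)) + J)² = ((-3 + 5 + (12 - 1*(-7)) + 5²) - 34)² = ((-3 + 5 + (12 + 7) + 25) - 34)² = ((-3 + 5 + 19 + 25) - 34)² = (46 - 34)² = 12² = 144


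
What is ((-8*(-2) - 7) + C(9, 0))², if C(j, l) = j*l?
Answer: 81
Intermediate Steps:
((-8*(-2) - 7) + C(9, 0))² = ((-8*(-2) - 7) + 9*0)² = ((16 - 7) + 0)² = (9 + 0)² = 9² = 81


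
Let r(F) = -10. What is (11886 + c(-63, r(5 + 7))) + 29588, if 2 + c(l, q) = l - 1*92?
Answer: 41317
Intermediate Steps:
c(l, q) = -94 + l (c(l, q) = -2 + (l - 1*92) = -2 + (l - 92) = -2 + (-92 + l) = -94 + l)
(11886 + c(-63, r(5 + 7))) + 29588 = (11886 + (-94 - 63)) + 29588 = (11886 - 157) + 29588 = 11729 + 29588 = 41317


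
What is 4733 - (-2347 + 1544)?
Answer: 5536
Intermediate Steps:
4733 - (-2347 + 1544) = 4733 - 1*(-803) = 4733 + 803 = 5536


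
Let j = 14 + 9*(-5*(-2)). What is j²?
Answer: 10816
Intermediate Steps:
j = 104 (j = 14 + 9*10 = 14 + 90 = 104)
j² = 104² = 10816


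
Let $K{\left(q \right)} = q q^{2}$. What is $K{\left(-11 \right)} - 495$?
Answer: $-1826$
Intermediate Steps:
$K{\left(q \right)} = q^{3}$
$K{\left(-11 \right)} - 495 = \left(-11\right)^{3} - 495 = -1331 - 495 = -1826$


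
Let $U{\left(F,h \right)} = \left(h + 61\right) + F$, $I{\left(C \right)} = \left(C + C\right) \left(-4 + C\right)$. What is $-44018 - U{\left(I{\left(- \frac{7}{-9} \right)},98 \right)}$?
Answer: $- \frac{3577931}{81} \approx -44172.0$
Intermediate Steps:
$I{\left(C \right)} = 2 C \left(-4 + C\right)$
$U{\left(F,h \right)} = 61 + F + h$ ($U{\left(F,h \right)} = \left(61 + h\right) + F = 61 + F + h$)
$-44018 - U{\left(I{\left(- \frac{7}{-9} \right)},98 \right)} = -44018 - \left(61 + 2 \left(- \frac{7}{-9}\right) \left(-4 - \frac{7}{-9}\right) + 98\right) = -44018 - \left(61 + 2 \left(\left(-7\right) \left(- \frac{1}{9}\right)\right) \left(-4 - - \frac{7}{9}\right) + 98\right) = -44018 - \left(61 + 2 \cdot \frac{7}{9} \left(-4 + \frac{7}{9}\right) + 98\right) = -44018 - \left(61 + 2 \cdot \frac{7}{9} \left(- \frac{29}{9}\right) + 98\right) = -44018 - \left(61 - \frac{406}{81} + 98\right) = -44018 - \frac{12473}{81} = - \frac{3577931}{81}$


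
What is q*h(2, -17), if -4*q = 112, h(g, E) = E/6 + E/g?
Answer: 952/3 ≈ 317.33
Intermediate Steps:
h(g, E) = E/6 + E/g (h(g, E) = E*(1/6) + E/g = E/6 + E/g)
q = -28 (q = -1/4*112 = -28)
q*h(2, -17) = -28*((1/6)*(-17) - 17/2) = -28*(-17/6 - 17*1/2) = -28*(-17/6 - 17/2) = -28*(-34/3) = 952/3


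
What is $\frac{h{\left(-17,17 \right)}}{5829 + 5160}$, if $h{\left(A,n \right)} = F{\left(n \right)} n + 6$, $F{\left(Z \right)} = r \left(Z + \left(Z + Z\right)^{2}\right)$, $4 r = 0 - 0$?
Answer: $\frac{2}{3663} \approx 0.000546$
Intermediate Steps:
$r = 0$ ($r = \frac{0 - 0}{4} = \frac{0 + 0}{4} = \frac{1}{4} \cdot 0 = 0$)
$F{\left(Z \right)} = 0$ ($F{\left(Z \right)} = 0 \left(Z + \left(Z + Z\right)^{2}\right) = 0 \left(Z + \left(2 Z\right)^{2}\right) = 0 \left(Z + 4 Z^{2}\right) = 0$)
$h{\left(A,n \right)} = 6$ ($h{\left(A,n \right)} = 0 n + 6 = 0 + 6 = 6$)
$\frac{h{\left(-17,17 \right)}}{5829 + 5160} = \frac{6}{5829 + 5160} = \frac{6}{10989} = 6 \cdot \frac{1}{10989} = \frac{2}{3663}$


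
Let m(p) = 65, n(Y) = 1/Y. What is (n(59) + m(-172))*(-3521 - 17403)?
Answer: -80264464/59 ≈ -1.3604e+6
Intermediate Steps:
(n(59) + m(-172))*(-3521 - 17403) = (1/59 + 65)*(-3521 - 17403) = (1/59 + 65)*(-20924) = (3836/59)*(-20924) = -80264464/59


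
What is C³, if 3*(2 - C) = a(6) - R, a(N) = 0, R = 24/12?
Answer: 512/27 ≈ 18.963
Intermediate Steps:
R = 2 (R = 24*(1/12) = 2)
C = 8/3 (C = 2 - (0 - 1*2)/3 = 2 - (0 - 2)/3 = 2 - ⅓*(-2) = 2 + ⅔ = 8/3 ≈ 2.6667)
C³ = (8/3)³ = 512/27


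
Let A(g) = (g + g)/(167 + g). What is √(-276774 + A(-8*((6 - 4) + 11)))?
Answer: I*√122058790/21 ≈ 526.1*I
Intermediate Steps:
A(g) = 2*g/(167 + g) (A(g) = (2*g)/(167 + g) = 2*g/(167 + g))
√(-276774 + A(-8*((6 - 4) + 11))) = √(-276774 + 2*(-8*((6 - 4) + 11))/(167 - 8*((6 - 4) + 11))) = √(-276774 + 2*(-8*(2 + 11))/(167 - 8*(2 + 11))) = √(-276774 + 2*(-8*13)/(167 - 8*13)) = √(-276774 + 2*(-104)/(167 - 104)) = √(-276774 + 2*(-104)/63) = √(-276774 + 2*(-104)*(1/63)) = √(-276774 - 208/63) = √(-17436970/63) = I*√122058790/21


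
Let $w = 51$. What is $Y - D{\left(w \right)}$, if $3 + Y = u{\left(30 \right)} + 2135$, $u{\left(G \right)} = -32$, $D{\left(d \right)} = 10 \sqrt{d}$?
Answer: $2100 - 10 \sqrt{51} \approx 2028.6$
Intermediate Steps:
$Y = 2100$ ($Y = -3 + \left(-32 + 2135\right) = -3 + 2103 = 2100$)
$Y - D{\left(w \right)} = 2100 - 10 \sqrt{51}$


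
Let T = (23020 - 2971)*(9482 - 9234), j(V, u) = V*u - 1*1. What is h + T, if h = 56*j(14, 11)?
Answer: 4980720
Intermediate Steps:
j(V, u) = -1 + V*u (j(V, u) = V*u - 1 = -1 + V*u)
h = 8568 (h = 56*(-1 + 14*11) = 56*(-1 + 154) = 56*153 = 8568)
T = 4972152 (T = 20049*248 = 4972152)
h + T = 8568 + 4972152 = 4980720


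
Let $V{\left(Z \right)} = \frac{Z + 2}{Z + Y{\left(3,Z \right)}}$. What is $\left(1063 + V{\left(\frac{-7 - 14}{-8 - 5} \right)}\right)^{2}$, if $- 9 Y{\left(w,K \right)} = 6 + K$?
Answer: $\frac{113998329}{100} \approx 1.14 \cdot 10^{6}$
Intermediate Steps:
$Y{\left(w,K \right)} = - \frac{2}{3} - \frac{K}{9}$ ($Y{\left(w,K \right)} = - \frac{6 + K}{9} = - \frac{2}{3} - \frac{K}{9}$)
$V{\left(Z \right)} = \frac{2 + Z}{- \frac{2}{3} + \frac{8 Z}{9}}$ ($V{\left(Z \right)} = \frac{Z + 2}{Z - \left(\frac{2}{3} + \frac{Z}{9}\right)} = \frac{2 + Z}{- \frac{2}{3} + \frac{8 Z}{9}}$)
$\left(1063 + V{\left(\frac{-7 - 14}{-8 - 5} \right)}\right)^{2} = \left(1063 + \frac{9 \left(2 + \frac{-7 - 14}{-8 - 5}\right)}{2 \left(-3 + 4 \frac{-7 - 14}{-8 - 5}\right)}\right)^{2} = \left(1063 + \frac{9 \left(2 - \frac{21}{-13}\right)}{2 \left(-3 + 4 \left(- \frac{21}{-13}\right)\right)}\right)^{2} = \left(1063 + \frac{9 \left(2 - - \frac{21}{13}\right)}{2 \left(-3 + 4 \left(\left(-21\right) \left(- \frac{1}{13}\right)\right)\right)}\right)^{2} = \left(1063 + \frac{9 \left(2 + \frac{21}{13}\right)}{2 \left(-3 + 4 \cdot \frac{21}{13}\right)}\right)^{2} = \left(1063 + \frac{9}{2} \frac{1}{-3 + \frac{84}{13}} \cdot \frac{47}{13}\right)^{2} = \left(1063 + \frac{9}{2} \frac{1}{\frac{45}{13}} \cdot \frac{47}{13}\right)^{2} = \left(1063 + \frac{9}{2} \cdot \frac{13}{45} \cdot \frac{47}{13}\right)^{2} = \left(1063 + \frac{47}{10}\right)^{2} = \left(\frac{10677}{10}\right)^{2} = \frac{113998329}{100}$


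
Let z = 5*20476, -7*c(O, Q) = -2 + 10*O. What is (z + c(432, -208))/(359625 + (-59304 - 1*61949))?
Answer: 356171/834302 ≈ 0.42691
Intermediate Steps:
c(O, Q) = 2/7 - 10*O/7 (c(O, Q) = -(-2 + 10*O)/7 = 2/7 - 10*O/7)
z = 102380
(z + c(432, -208))/(359625 + (-59304 - 1*61949)) = (102380 + (2/7 - 10/7*432))/(359625 + (-59304 - 1*61949)) = (102380 + (2/7 - 4320/7))/(359625 + (-59304 - 61949)) = (102380 - 4318/7)/(359625 - 121253) = (712342/7)/238372 = (712342/7)*(1/238372) = 356171/834302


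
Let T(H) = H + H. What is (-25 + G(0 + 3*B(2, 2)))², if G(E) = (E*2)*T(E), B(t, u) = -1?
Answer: 121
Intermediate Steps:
T(H) = 2*H
G(E) = 4*E² (G(E) = (E*2)*(2*E) = (2*E)*(2*E) = 4*E²)
(-25 + G(0 + 3*B(2, 2)))² = (-25 + 4*(0 + 3*(-1))²)² = (-25 + 4*(0 - 3)²)² = (-25 + 4*(-3)²)² = (-25 + 4*9)² = (-25 + 36)² = 11² = 121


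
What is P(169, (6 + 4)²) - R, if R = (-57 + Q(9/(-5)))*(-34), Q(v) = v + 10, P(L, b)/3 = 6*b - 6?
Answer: 614/5 ≈ 122.80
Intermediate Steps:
P(L, b) = -18 + 18*b (P(L, b) = 3*(6*b - 6) = 3*(-6 + 6*b) = -18 + 18*b)
Q(v) = 10 + v
R = 8296/5 (R = (-57 + (10 + 9/(-5)))*(-34) = (-57 + (10 + 9*(-⅕)))*(-34) = (-57 + (10 - 9/5))*(-34) = (-57 + 41/5)*(-34) = -244/5*(-34) = 8296/5 ≈ 1659.2)
P(169, (6 + 4)²) - R = (-18 + 18*(6 + 4)²) - 1*8296/5 = (-18 + 18*10²) - 8296/5 = (-18 + 18*100) - 8296/5 = (-18 + 1800) - 8296/5 = 1782 - 8296/5 = 614/5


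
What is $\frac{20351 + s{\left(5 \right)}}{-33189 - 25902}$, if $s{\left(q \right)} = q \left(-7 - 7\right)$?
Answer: $- \frac{20281}{59091} \approx -0.34322$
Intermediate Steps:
$s{\left(q \right)} = - 14 q$ ($s{\left(q \right)} = q \left(-7 - 7\right) = q \left(-14\right) = - 14 q$)
$\frac{20351 + s{\left(5 \right)}}{-33189 - 25902} = \frac{20351 - 70}{-33189 - 25902} = \frac{20351 - 70}{-59091} = 20281 \left(- \frac{1}{59091}\right) = - \frac{20281}{59091}$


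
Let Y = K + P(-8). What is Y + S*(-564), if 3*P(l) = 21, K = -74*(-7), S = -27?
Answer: 15753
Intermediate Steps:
K = 518
P(l) = 7 (P(l) = (1/3)*21 = 7)
Y = 525 (Y = 518 + 7 = 525)
Y + S*(-564) = 525 - 27*(-564) = 525 + 15228 = 15753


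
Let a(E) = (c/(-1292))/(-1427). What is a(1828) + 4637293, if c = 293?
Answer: 8549702907705/1843684 ≈ 4.6373e+6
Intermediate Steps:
a(E) = 293/1843684 (a(E) = (293/(-1292))/(-1427) = (293*(-1/1292))*(-1/1427) = -293/1292*(-1/1427) = 293/1843684)
a(1828) + 4637293 = 293/1843684 + 4637293 = 8549702907705/1843684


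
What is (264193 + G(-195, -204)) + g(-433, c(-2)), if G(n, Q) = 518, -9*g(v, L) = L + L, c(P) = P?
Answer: 2382403/9 ≈ 2.6471e+5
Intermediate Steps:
g(v, L) = -2*L/9 (g(v, L) = -(L + L)/9 = -2*L/9)
(264193 + G(-195, -204)) + g(-433, c(-2)) = (264193 + 518) - 2/9*(-2) = 264711 + 4/9 = 2382403/9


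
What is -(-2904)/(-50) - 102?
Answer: -4002/25 ≈ -160.08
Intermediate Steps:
-(-2904)/(-50) - 102 = -(-2904)*(-1)/50 - 102 = -121*12/25 - 102 = -1452/25 - 102 = -4002/25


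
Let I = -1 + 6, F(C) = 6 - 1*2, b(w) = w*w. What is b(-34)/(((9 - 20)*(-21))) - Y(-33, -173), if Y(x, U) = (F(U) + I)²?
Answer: -17555/231 ≈ -75.996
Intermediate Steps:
b(w) = w²
F(C) = 4 (F(C) = 6 - 2 = 4)
I = 5
Y(x, U) = 81 (Y(x, U) = (4 + 5)² = 9² = 81)
b(-34)/(((9 - 20)*(-21))) - Y(-33, -173) = (-34)²/(((9 - 20)*(-21))) - 1*81 = 1156/((-11*(-21))) - 81 = 1156/231 - 81 = -17555/231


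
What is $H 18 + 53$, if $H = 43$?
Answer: $827$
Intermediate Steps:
$H 18 + 53 = 43 \cdot 18 + 53 = 774 + 53 = 827$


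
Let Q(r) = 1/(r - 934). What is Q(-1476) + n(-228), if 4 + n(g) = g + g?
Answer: -1108601/2410 ≈ -460.00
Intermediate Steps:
n(g) = -4 + 2*g (n(g) = -4 + (g + g) = -4 + 2*g)
Q(r) = 1/(-934 + r)
Q(-1476) + n(-228) = 1/(-934 - 1476) + (-4 + 2*(-228)) = 1/(-2410) + (-4 - 456) = -1/2410 - 460 = -1108601/2410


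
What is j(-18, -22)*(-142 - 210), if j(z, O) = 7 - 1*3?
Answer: -1408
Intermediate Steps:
j(z, O) = 4 (j(z, O) = 7 - 3 = 4)
j(-18, -22)*(-142 - 210) = 4*(-142 - 210) = 4*(-352) = -1408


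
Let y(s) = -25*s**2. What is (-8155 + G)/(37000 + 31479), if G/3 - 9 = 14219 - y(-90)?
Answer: 642029/68479 ≈ 9.3756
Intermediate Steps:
G = 650184 (G = 27 + 3*(14219 - (-25)*(-90)**2) = 27 + 3*(14219 - (-25)*8100) = 27 + 3*(14219 - 1*(-202500)) = 27 + 3*(14219 + 202500) = 27 + 3*216719 = 27 + 650157 = 650184)
(-8155 + G)/(37000 + 31479) = (-8155 + 650184)/(37000 + 31479) = 642029/68479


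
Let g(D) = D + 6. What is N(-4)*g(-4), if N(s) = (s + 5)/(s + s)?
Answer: -¼ ≈ -0.25000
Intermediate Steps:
N(s) = (5 + s)/(2*s) (N(s) = (5 + s)/((2*s)) = (5 + s)*(1/(2*s)) = (5 + s)/(2*s))
g(D) = 6 + D
N(-4)*g(-4) = ((½)*(5 - 4)/(-4))*(6 - 4) = ((½)*(-¼)*1)*2 = -⅛*2 = -¼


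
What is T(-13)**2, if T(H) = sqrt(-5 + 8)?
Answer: 3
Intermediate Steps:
T(H) = sqrt(3)
T(-13)**2 = (sqrt(3))**2 = 3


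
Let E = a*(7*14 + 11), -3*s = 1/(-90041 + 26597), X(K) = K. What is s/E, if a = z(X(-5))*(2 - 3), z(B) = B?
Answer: 1/103730940 ≈ 9.6403e-9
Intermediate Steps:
a = 5 (a = -5*(2 - 3) = -5*(-1) = 5)
s = 1/190332 (s = -1/(3*(-90041 + 26597)) = -⅓/(-63444) = -⅓*(-1/63444) = 1/190332 ≈ 5.2540e-6)
E = 545 (E = 5*(7*14 + 11) = 5*(98 + 11) = 5*109 = 545)
s/E = (1/190332)/545 = (1/190332)*(1/545) = 1/103730940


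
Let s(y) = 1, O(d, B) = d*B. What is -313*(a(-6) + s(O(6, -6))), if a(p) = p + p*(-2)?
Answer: -2191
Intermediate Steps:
O(d, B) = B*d
a(p) = -p (a(p) = p - 2*p = -p)
-313*(a(-6) + s(O(6, -6))) = -313*(-1*(-6) + 1) = -313*(6 + 1) = -313*7 = -2191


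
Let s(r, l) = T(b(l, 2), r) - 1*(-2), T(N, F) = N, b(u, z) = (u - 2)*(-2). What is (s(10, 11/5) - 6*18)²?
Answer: 283024/25 ≈ 11321.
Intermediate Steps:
b(u, z) = 4 - 2*u (b(u, z) = (-2 + u)*(-2) = 4 - 2*u)
s(r, l) = 6 - 2*l (s(r, l) = (4 - 2*l) - 1*(-2) = (4 - 2*l) + 2 = 6 - 2*l)
(s(10, 11/5) - 6*18)² = ((6 - 22/5) - 6*18)² = ((6 - 22/5) - 108)² = (8/5 - 108)² = (-532/5)² = 283024/25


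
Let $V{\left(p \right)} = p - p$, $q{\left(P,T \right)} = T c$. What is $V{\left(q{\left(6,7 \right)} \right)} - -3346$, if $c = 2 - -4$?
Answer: $3346$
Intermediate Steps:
$c = 6$ ($c = 2 + 4 = 6$)
$q{\left(P,T \right)} = 6 T$ ($q{\left(P,T \right)} = T 6 = 6 T$)
$V{\left(p \right)} = 0$
$V{\left(q{\left(6,7 \right)} \right)} - -3346 = 0 - -3346 = 0 + 3346 = 3346$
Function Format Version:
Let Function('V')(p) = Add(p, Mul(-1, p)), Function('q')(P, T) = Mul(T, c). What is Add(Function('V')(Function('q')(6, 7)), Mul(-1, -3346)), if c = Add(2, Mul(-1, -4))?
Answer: 3346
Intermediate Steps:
c = 6 (c = Add(2, 4) = 6)
Function('q')(P, T) = Mul(6, T) (Function('q')(P, T) = Mul(T, 6) = Mul(6, T))
Function('V')(p) = 0
Add(Function('V')(Function('q')(6, 7)), Mul(-1, -3346)) = Add(0, Mul(-1, -3346)) = Add(0, 3346) = 3346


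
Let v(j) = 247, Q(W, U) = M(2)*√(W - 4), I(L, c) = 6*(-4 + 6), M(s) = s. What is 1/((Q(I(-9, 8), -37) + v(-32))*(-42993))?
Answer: -247/2621584161 + 4*√2/2621584161 ≈ -9.2060e-8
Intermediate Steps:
I(L, c) = 12 (I(L, c) = 6*2 = 12)
Q(W, U) = 2*√(-4 + W) (Q(W, U) = 2*√(W - 4) = 2*√(-4 + W))
1/((Q(I(-9, 8), -37) + v(-32))*(-42993)) = 1/((2*√(-4 + 12) + 247)*(-42993)) = -1/42993/(2*√8 + 247) = -1/42993/(2*(2*√2) + 247) = -1/42993/(4*√2 + 247) = -1/42993/(247 + 4*√2) = -1/(42993*(247 + 4*√2))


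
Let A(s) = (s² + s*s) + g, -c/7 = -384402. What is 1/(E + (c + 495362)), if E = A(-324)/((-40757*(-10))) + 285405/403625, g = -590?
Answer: 3290108825/10482869792128262 ≈ 3.1386e-7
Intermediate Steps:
c = 2690814 (c = -7*(-384402) = 2690814)
A(s) = -590 + 2*s² (A(s) = (s² + s*s) - 590 = (s² + s²) - 590 = 2*s² - 590 = -590 + 2*s²)
E = 4016525062/3290108825 (E = (-590 + 2*(-324)²)/((-40757*(-10))) + 285405/403625 = (-590 + 2*104976)/407570 + 285405*(1/403625) = (-590 + 209952)*(1/407570) + 57081/80725 = 209362*(1/407570) + 57081/80725 = 104681/203785 + 57081/80725 = 4016525062/3290108825 ≈ 1.2208)
1/(E + (c + 495362)) = 1/(4016525062/3290108825 + (2690814 + 495362)) = 1/(4016525062/3290108825 + 3186176) = 1/(10482869792128262/3290108825) = 3290108825/10482869792128262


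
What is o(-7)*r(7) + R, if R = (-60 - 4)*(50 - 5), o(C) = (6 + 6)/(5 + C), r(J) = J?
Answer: -2922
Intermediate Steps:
o(C) = 12/(5 + C)
R = -2880 (R = -64*45 = -2880)
o(-7)*r(7) + R = (12/(5 - 7))*7 - 2880 = (12/(-2))*7 - 2880 = (12*(-1/2))*7 - 2880 = -6*7 - 2880 = -42 - 2880 = -2922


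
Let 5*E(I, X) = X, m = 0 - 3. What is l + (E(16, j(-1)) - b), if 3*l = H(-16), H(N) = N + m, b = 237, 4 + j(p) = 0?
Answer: -3662/15 ≈ -244.13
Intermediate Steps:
m = -3
j(p) = -4 (j(p) = -4 + 0 = -4)
E(I, X) = X/5
H(N) = -3 + N (H(N) = N - 3 = -3 + N)
l = -19/3 (l = (-3 - 16)/3 = (1/3)*(-19) = -19/3 ≈ -6.3333)
l + (E(16, j(-1)) - b) = -19/3 + ((1/5)*(-4) - 1*237) = -19/3 + (-4/5 - 237) = -19/3 - 1189/5 = -3662/15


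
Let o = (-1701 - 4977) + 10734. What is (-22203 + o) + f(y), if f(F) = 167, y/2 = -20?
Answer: -17980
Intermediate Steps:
y = -40 (y = 2*(-20) = -40)
o = 4056 (o = -6678 + 10734 = 4056)
(-22203 + o) + f(y) = (-22203 + 4056) + 167 = -18147 + 167 = -17980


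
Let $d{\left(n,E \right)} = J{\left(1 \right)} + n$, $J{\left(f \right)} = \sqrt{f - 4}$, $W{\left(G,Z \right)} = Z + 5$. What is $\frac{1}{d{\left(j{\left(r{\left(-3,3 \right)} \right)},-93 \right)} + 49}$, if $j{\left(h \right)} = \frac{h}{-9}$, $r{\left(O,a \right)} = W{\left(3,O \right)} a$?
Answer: $\frac{435}{21052} - \frac{9 i \sqrt{3}}{21052} \approx 0.020663 - 0.00074047 i$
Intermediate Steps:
$W{\left(G,Z \right)} = 5 + Z$
$r{\left(O,a \right)} = a \left(5 + O\right)$ ($r{\left(O,a \right)} = \left(5 + O\right) a = a \left(5 + O\right)$)
$J{\left(f \right)} = \sqrt{-4 + f}$
$j{\left(h \right)} = - \frac{h}{9}$ ($j{\left(h \right)} = h \left(- \frac{1}{9}\right) = - \frac{h}{9}$)
$d{\left(n,E \right)} = n + i \sqrt{3}$ ($d{\left(n,E \right)} = \sqrt{-4 + 1} + n = \sqrt{-3} + n = i \sqrt{3} + n = n + i \sqrt{3}$)
$\frac{1}{d{\left(j{\left(r{\left(-3,3 \right)} \right)},-93 \right)} + 49} = \frac{1}{\left(- \frac{3 \left(5 - 3\right)}{9} + i \sqrt{3}\right) + 49} = \frac{1}{\left(- \frac{3 \cdot 2}{9} + i \sqrt{3}\right) + 49} = \frac{1}{\left(\left(- \frac{1}{9}\right) 6 + i \sqrt{3}\right) + 49} = \frac{1}{\left(- \frac{2}{3} + i \sqrt{3}\right) + 49} = \frac{1}{\frac{145}{3} + i \sqrt{3}}$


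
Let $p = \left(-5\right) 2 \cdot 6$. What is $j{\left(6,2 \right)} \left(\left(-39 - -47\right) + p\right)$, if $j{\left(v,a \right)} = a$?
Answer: $-104$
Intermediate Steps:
$p = -60$ ($p = \left(-10\right) 6 = -60$)
$j{\left(6,2 \right)} \left(\left(-39 - -47\right) + p\right) = 2 \left(\left(-39 - -47\right) - 60\right) = 2 \left(\left(-39 + 47\right) - 60\right) = 2 \left(8 - 60\right) = 2 \left(-52\right) = -104$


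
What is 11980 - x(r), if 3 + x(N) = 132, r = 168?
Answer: 11851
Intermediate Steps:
x(N) = 129 (x(N) = -3 + 132 = 129)
11980 - x(r) = 11980 - 1*129 = 11980 - 129 = 11851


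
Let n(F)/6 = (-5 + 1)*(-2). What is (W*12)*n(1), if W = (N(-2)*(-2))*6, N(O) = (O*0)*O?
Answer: 0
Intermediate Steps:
n(F) = 48 (n(F) = 6*((-5 + 1)*(-2)) = 6*(-4*(-2)) = 6*8 = 48)
N(O) = 0 (N(O) = 0*O = 0)
W = 0 (W = (0*(-2))*6 = 0*6 = 0)
(W*12)*n(1) = (0*12)*48 = 0*48 = 0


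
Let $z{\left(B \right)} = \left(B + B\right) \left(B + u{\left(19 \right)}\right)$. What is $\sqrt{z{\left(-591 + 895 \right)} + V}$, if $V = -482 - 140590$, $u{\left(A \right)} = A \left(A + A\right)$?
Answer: $4 \sqrt{30171} \approx 694.79$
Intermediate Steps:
$u{\left(A \right)} = 2 A^{2}$ ($u{\left(A \right)} = A 2 A = 2 A^{2}$)
$z{\left(B \right)} = 2 B \left(722 + B\right)$ ($z{\left(B \right)} = \left(B + B\right) \left(B + 2 \cdot 19^{2}\right) = 2 B \left(B + 2 \cdot 361\right) = 2 B \left(B + 722\right) = 2 B \left(722 + B\right)$)
$V = -141072$ ($V = -482 - 140590 = -141072$)
$\sqrt{z{\left(-591 + 895 \right)} + V} = \sqrt{2 \left(-591 + 895\right) \left(722 + \left(-591 + 895\right)\right) - 141072} = \sqrt{2 \cdot 304 \left(722 + 304\right) - 141072} = \sqrt{2 \cdot 304 \cdot 1026 - 141072} = \sqrt{623808 - 141072} = \sqrt{482736} = 4 \sqrt{30171}$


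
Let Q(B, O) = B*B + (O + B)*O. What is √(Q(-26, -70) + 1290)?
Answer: √8686 ≈ 93.199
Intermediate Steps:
Q(B, O) = B² + O*(B + O) (Q(B, O) = B² + (B + O)*O = B² + O*(B + O))
√(Q(-26, -70) + 1290) = √(((-26)² + (-70)² - 26*(-70)) + 1290) = √((676 + 4900 + 1820) + 1290) = √(7396 + 1290) = √8686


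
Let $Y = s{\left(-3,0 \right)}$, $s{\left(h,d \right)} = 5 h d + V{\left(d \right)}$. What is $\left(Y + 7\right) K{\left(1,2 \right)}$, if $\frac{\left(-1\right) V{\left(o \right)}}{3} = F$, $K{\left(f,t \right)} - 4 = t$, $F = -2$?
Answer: $78$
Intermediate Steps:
$K{\left(f,t \right)} = 4 + t$
$V{\left(o \right)} = 6$ ($V{\left(o \right)} = \left(-3\right) \left(-2\right) = 6$)
$s{\left(h,d \right)} = 6 + 5 d h$ ($s{\left(h,d \right)} = 5 h d + 6 = 5 d h + 6 = 6 + 5 d h$)
$Y = 6$ ($Y = 6 + 5 \cdot 0 \left(-3\right) = 6 + 0 = 6$)
$\left(Y + 7\right) K{\left(1,2 \right)} = \left(6 + 7\right) \left(4 + 2\right) = 13 \cdot 6 = 78$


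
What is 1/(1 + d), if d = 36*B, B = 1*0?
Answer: 1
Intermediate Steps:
B = 0
d = 0 (d = 36*0 = 0)
1/(1 + d) = 1/(1 + 0) = 1/1 = 1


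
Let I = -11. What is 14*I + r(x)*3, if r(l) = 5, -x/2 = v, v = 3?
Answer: -139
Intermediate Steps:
x = -6 (x = -2*3 = -6)
14*I + r(x)*3 = 14*(-11) + 5*3 = -154 + 15 = -139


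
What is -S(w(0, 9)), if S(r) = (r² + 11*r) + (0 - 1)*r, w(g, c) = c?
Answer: -171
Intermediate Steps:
S(r) = r² + 10*r (S(r) = (r² + 11*r) - r = r² + 10*r)
-S(w(0, 9)) = -9*(10 + 9) = -9*19 = -1*171 = -171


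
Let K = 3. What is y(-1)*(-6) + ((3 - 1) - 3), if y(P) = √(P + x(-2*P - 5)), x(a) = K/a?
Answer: -1 - 6*I*√2 ≈ -1.0 - 8.4853*I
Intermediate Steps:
x(a) = 3/a
y(P) = √(P + 3/(-5 - 2*P)) (y(P) = √(P + 3/(-2*P - 5)) = √(P + 3/(-5 - 2*P)))
y(-1)*(-6) + ((3 - 1) - 3) = √((-3 - (5 + 2*(-1)))/(5 + 2*(-1)))*(-6) + ((3 - 1) - 3) = √((-3 - (5 - 2))/(5 - 2))*(-6) + (2 - 3) = √((-3 - 1*3)/3)*(-6) - 1 = √((-3 - 3)/3)*(-6) - 1 = √((⅓)*(-6))*(-6) - 1 = √(-2)*(-6) - 1 = (I*√2)*(-6) - 1 = -6*I*√2 - 1 = -1 - 6*I*√2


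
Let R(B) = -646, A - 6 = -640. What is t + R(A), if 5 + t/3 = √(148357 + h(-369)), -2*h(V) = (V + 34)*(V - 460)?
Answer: -661 + 9*√4222/2 ≈ -368.60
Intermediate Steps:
A = -634 (A = 6 - 640 = -634)
h(V) = -(-460 + V)*(34 + V)/2 (h(V) = -(V + 34)*(V - 460)/2 = -(34 + V)*(-460 + V)/2 = -(-460 + V)*(34 + V)/2)
t = -15 + 9*√4222/2 (t = -15 + 3*√(148357 + (7820 + 213*(-369) - ½*(-369)²)) = -15 + 3*√(148357 + (7820 - 78597 - ½*136161)) = -15 + 3*√(148357 + (7820 - 78597 - 136161/2)) = -15 + 3*√(148357 - 277715/2) = -15 + 3*√(18999/2) = -15 + 3*(3*√4222/2) = -15 + 9*√4222/2 ≈ 277.40)
t + R(A) = (-15 + 9*√4222/2) - 646 = -661 + 9*√4222/2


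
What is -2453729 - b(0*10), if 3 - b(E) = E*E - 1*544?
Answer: -2454276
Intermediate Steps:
b(E) = 547 - E² (b(E) = 3 - (E*E - 1*544) = 3 - (E² - 544) = 3 - (-544 + E²) = 3 + (544 - E²) = 547 - E²)
-2453729 - b(0*10) = -2453729 - (547 - (0*10)²) = -2453729 - (547 - 1*0²) = -2453729 - (547 - 1*0) = -2453729 - (547 + 0) = -2453729 - 1*547 = -2453729 - 547 = -2454276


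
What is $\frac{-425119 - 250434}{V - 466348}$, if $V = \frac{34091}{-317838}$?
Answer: $\frac{214716414414}{148223149715} \approx 1.4486$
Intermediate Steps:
$V = - \frac{34091}{317838}$ ($V = 34091 \left(- \frac{1}{317838}\right) = - \frac{34091}{317838} \approx -0.10726$)
$\frac{-425119 - 250434}{V - 466348} = \frac{-425119 - 250434}{- \frac{34091}{317838} - 466348} = - \frac{675553}{- \frac{148223149715}{317838}} = \left(-675553\right) \left(- \frac{317838}{148223149715}\right) = \frac{214716414414}{148223149715}$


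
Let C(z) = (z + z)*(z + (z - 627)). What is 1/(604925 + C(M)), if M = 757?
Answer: 1/1947843 ≈ 5.1339e-7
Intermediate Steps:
C(z) = 2*z*(-627 + 2*z) (C(z) = (2*z)*(z + (-627 + z)) = (2*z)*(-627 + 2*z) = 2*z*(-627 + 2*z))
1/(604925 + C(M)) = 1/(604925 + 2*757*(-627 + 2*757)) = 1/(604925 + 2*757*(-627 + 1514)) = 1/(604925 + 2*757*887) = 1/(604925 + 1342918) = 1/1947843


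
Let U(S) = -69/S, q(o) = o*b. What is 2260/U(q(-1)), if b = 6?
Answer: 4520/23 ≈ 196.52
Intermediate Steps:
q(o) = 6*o (q(o) = o*6 = 6*o)
2260/U(q(-1)) = 2260/((-69/(6*(-1)))) = 2260/((-69/(-6))) = 2260/((-69*(-⅙))) = 2260/(23/2) = 2260*(2/23) = 4520/23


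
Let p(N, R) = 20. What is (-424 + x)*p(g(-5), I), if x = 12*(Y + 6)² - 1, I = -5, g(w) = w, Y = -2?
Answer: -4660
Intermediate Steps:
x = 191 (x = 12*(-2 + 6)² - 1 = 12*4² - 1 = 12*16 - 1 = 192 - 1 = 191)
(-424 + x)*p(g(-5), I) = (-424 + 191)*20 = -233*20 = -4660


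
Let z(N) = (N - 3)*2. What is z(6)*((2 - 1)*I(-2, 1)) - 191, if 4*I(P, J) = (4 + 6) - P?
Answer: -173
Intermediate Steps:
I(P, J) = 5/2 - P/4 (I(P, J) = ((4 + 6) - P)/4 = (10 - P)/4 = 5/2 - P/4)
z(N) = -6 + 2*N (z(N) = (-3 + N)*2 = -6 + 2*N)
z(6)*((2 - 1)*I(-2, 1)) - 191 = (-6 + 2*6)*((2 - 1)*(5/2 - 1/4*(-2))) - 191 = (-6 + 12)*(1*(5/2 + 1/2)) - 191 = 6*(1*3) - 191 = 6*3 - 191 = 18 - 191 = -173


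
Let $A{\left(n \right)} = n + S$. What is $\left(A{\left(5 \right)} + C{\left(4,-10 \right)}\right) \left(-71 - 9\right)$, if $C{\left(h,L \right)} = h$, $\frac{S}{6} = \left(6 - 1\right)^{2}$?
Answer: $-12720$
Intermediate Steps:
$S = 150$ ($S = 6 \left(6 - 1\right)^{2} = 6 \cdot 5^{2} = 6 \cdot 25 = 150$)
$A{\left(n \right)} = 150 + n$ ($A{\left(n \right)} = n + 150 = 150 + n$)
$\left(A{\left(5 \right)} + C{\left(4,-10 \right)}\right) \left(-71 - 9\right) = \left(\left(150 + 5\right) + 4\right) \left(-71 - 9\right) = \left(155 + 4\right) \left(-71 - 9\right) = 159 \left(-80\right) = -12720$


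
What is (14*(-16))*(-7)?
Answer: 1568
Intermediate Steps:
(14*(-16))*(-7) = -224*(-7) = 1568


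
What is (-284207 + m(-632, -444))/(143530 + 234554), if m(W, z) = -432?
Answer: -284639/378084 ≈ -0.75285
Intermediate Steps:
(-284207 + m(-632, -444))/(143530 + 234554) = (-284207 - 432)/(143530 + 234554) = -284639/378084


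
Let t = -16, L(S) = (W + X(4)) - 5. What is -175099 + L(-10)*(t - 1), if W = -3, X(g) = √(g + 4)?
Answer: -174963 - 34*√2 ≈ -1.7501e+5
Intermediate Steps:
X(g) = √(4 + g)
L(S) = -8 + 2*√2 (L(S) = (-3 + √(4 + 4)) - 5 = (-3 + √8) - 5 = (-3 + 2*√2) - 5 = -8 + 2*√2)
-175099 + L(-10)*(t - 1) = -175099 + (-8 + 2*√2)*(-16 - 1) = -175099 + (-8 + 2*√2)*(-17) = -175099 + (136 - 34*√2) = -174963 - 34*√2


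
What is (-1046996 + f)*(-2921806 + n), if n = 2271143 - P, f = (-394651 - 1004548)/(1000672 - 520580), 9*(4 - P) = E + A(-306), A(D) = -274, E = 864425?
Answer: 69699538185375917/120023 ≈ 5.8072e+11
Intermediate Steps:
P = -864115/9 (P = 4 - (864425 - 274)/9 = 4 - ⅑*864151 = 4 - 864151/9 = -864115/9 ≈ -96013.)
f = -1399199/480092 ≈ -2.9144
n = 21304402/9 (n = 2271143 - 1*(-864115/9) = 2271143 + 864115/9 = 21304402/9 ≈ 2.3672e+6)
(-1046996 + f)*(-2921806 + n) = (-1046996 - 1399199/480092)*(-2921806 + 21304402/9) = -502655802831/480092*(-4991852/9) = 69699538185375917/120023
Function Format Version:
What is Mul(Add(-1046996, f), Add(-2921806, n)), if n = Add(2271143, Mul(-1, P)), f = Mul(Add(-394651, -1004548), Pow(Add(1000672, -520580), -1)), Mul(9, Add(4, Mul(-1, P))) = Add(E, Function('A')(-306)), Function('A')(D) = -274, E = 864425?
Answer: Rational(69699538185375917, 120023) ≈ 5.8072e+11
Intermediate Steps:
P = Rational(-864115, 9) (P = Add(4, Mul(Rational(-1, 9), Add(864425, -274))) = Add(4, Mul(Rational(-1, 9), 864151)) = Add(4, Rational(-864151, 9)) = Rational(-864115, 9) ≈ -96013.)
f = Rational(-1399199, 480092) (f = Mul(-1399199, Pow(480092, -1)) = Mul(-1399199, Rational(1, 480092)) = Rational(-1399199, 480092) ≈ -2.9144)
n = Rational(21304402, 9) (n = Add(2271143, Mul(-1, Rational(-864115, 9))) = Add(2271143, Rational(864115, 9)) = Rational(21304402, 9) ≈ 2.3672e+6)
Mul(Add(-1046996, f), Add(-2921806, n)) = Mul(Add(-1046996, Rational(-1399199, 480092)), Add(-2921806, Rational(21304402, 9))) = Mul(Rational(-502655802831, 480092), Rational(-4991852, 9)) = Rational(69699538185375917, 120023)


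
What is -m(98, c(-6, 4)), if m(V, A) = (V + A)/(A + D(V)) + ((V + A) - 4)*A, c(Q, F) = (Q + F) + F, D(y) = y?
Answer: -193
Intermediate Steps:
c(Q, F) = Q + 2*F (c(Q, F) = (F + Q) + F = Q + 2*F)
m(V, A) = 1 + A*(-4 + A + V) (m(V, A) = (V + A)/(A + V) + ((V + A) - 4)*A = (A + V)/(A + V) + ((A + V) - 4)*A = 1 + (-4 + A + V)*A = 1 + A*(-4 + A + V))
-m(98, c(-6, 4)) = -(1 + (-6 + 2*4)² - 4*(-6 + 2*4) + (-6 + 2*4)*98) = -(1 + (-6 + 8)² - 4*(-6 + 8) + (-6 + 8)*98) = -(1 + 2² - 4*2 + 2*98) = -(1 + 4 - 8 + 196) = -1*193 = -193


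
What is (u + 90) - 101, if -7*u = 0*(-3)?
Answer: -11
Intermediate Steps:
u = 0 (u = -0*(-3) = -⅐*0 = 0)
(u + 90) - 101 = (0 + 90) - 101 = 90 - 101 = -11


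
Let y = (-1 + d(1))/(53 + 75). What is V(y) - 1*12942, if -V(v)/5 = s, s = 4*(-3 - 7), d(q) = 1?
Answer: -12742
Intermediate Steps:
y = 0 (y = (-1 + 1)/(53 + 75) = 0/128 = 0*(1/128) = 0)
s = -40 (s = 4*(-10) = -40)
V(v) = 200 (V(v) = -5*(-40) = 200)
V(y) - 1*12942 = 200 - 1*12942 = 200 - 12942 = -12742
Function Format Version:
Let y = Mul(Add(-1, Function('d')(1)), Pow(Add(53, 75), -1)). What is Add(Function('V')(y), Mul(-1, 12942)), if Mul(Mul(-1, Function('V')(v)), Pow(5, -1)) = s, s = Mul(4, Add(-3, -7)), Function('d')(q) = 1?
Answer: -12742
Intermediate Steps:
y = 0 (y = Mul(Add(-1, 1), Pow(Add(53, 75), -1)) = Mul(0, Pow(128, -1)) = Mul(0, Rational(1, 128)) = 0)
s = -40 (s = Mul(4, -10) = -40)
Function('V')(v) = 200 (Function('V')(v) = Mul(-5, -40) = 200)
Add(Function('V')(y), Mul(-1, 12942)) = Add(200, Mul(-1, 12942)) = Add(200, -12942) = -12742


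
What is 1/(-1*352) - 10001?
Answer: -3520353/352 ≈ -10001.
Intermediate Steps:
1/(-1*352) - 10001 = 1/(-352) - 10001 = -1/352 - 10001 = -3520353/352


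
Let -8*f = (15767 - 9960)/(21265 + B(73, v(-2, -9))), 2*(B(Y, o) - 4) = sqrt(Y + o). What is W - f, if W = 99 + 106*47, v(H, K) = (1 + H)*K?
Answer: 18388073109727/3618962724 - 5807*sqrt(82)/7237925448 ≈ 5081.0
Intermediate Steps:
v(H, K) = K*(1 + H)
B(Y, o) = 4 + sqrt(Y + o)/2
W = 5081 (W = 99 + 4982 = 5081)
f = -5807/(8*(21269 + sqrt(82)/2)) (f = -(15767 - 9960)/(8*(21265 + (4 + sqrt(73 - 9*(1 - 2))/2))) = -5807/(8*(21265 + (4 + sqrt(73 - 9*(-1))/2))) = -5807/(8*(21265 + (4 + sqrt(73 + 9)/2))) = -5807/(8*(21265 + (4 + sqrt(82)/2))) = -5807/(8*(21269 + sqrt(82)/2)) ≈ -0.034121)
W - f = 5081 - (-123509083/3618962724 + 5807*sqrt(82)/7237925448) = 5081 + (123509083/3618962724 - 5807*sqrt(82)/7237925448) = 18388073109727/3618962724 - 5807*sqrt(82)/7237925448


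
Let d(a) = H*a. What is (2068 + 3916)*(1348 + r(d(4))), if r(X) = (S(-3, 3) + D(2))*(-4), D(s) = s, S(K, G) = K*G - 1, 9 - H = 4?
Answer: 8257920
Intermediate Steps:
H = 5 (H = 9 - 1*4 = 9 - 4 = 5)
d(a) = 5*a
S(K, G) = -1 + G*K (S(K, G) = G*K - 1 = -1 + G*K)
r(X) = 32 (r(X) = ((-1 + 3*(-3)) + 2)*(-4) = ((-1 - 9) + 2)*(-4) = (-10 + 2)*(-4) = -8*(-4) = 32)
(2068 + 3916)*(1348 + r(d(4))) = (2068 + 3916)*(1348 + 32) = 5984*1380 = 8257920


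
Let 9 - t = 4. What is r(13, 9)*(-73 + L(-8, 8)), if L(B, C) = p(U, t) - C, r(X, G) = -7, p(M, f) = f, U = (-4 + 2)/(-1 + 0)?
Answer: 532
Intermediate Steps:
t = 5 (t = 9 - 1*4 = 9 - 4 = 5)
U = 2 (U = -2/(-1) = -2*(-1) = 2)
L(B, C) = 5 - C
r(13, 9)*(-73 + L(-8, 8)) = -7*(-73 + (5 - 1*8)) = -7*(-73 + (5 - 8)) = -7*(-73 - 3) = -7*(-76) = 532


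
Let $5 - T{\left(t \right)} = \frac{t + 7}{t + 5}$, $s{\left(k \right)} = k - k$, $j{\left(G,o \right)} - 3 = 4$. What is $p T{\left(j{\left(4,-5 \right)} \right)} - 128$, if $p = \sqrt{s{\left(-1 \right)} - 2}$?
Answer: $-128 + \frac{23 i \sqrt{2}}{6} \approx -128.0 + 5.4212 i$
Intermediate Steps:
$j{\left(G,o \right)} = 7$ ($j{\left(G,o \right)} = 3 + 4 = 7$)
$s{\left(k \right)} = 0$
$T{\left(t \right)} = 5 - \frac{7 + t}{5 + t}$ ($T{\left(t \right)} = 5 - \frac{t + 7}{t + 5} = 5 - \frac{7 + t}{5 + t}$)
$p = i \sqrt{2}$ ($p = \sqrt{0 - 2} = \sqrt{-2} = i \sqrt{2} \approx 1.4142 i$)
$p T{\left(j{\left(4,-5 \right)} \right)} - 128 = i \sqrt{2} \frac{2 \left(9 + 2 \cdot 7\right)}{5 + 7} - 128 = i \sqrt{2} \frac{2 \left(9 + 14\right)}{12} - 128 = i \sqrt{2} \cdot 2 \cdot \frac{1}{12} \cdot 23 - 128 = i \sqrt{2} \cdot \frac{23}{6} - 128 = \frac{23 i \sqrt{2}}{6} - 128 = -128 + \frac{23 i \sqrt{2}}{6}$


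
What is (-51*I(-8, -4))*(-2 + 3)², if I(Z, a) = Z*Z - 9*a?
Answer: -5100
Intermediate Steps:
I(Z, a) = Z² - 9*a
(-51*I(-8, -4))*(-2 + 3)² = (-51*((-8)² - 9*(-4)))*(-2 + 3)² = -51*(64 + 36)*1² = -51*100*1 = -5100*1 = -5100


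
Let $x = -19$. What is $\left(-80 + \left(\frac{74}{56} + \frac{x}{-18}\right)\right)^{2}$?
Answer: $\frac{382632721}{63504} \approx 6025.3$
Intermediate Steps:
$\left(-80 + \left(\frac{74}{56} + \frac{x}{-18}\right)\right)^{2} = \left(-80 + \left(\frac{74}{56} - \frac{19}{-18}\right)\right)^{2} = \left(-80 + \left(74 \cdot \frac{1}{56} - - \frac{19}{18}\right)\right)^{2} = \left(-80 + \left(\frac{37}{28} + \frac{19}{18}\right)\right)^{2} = \left(-80 + \frac{599}{252}\right)^{2} = \left(- \frac{19561}{252}\right)^{2} = \frac{382632721}{63504}$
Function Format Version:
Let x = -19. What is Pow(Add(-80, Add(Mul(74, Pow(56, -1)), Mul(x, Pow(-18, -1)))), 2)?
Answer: Rational(382632721, 63504) ≈ 6025.3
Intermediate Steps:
Pow(Add(-80, Add(Mul(74, Pow(56, -1)), Mul(x, Pow(-18, -1)))), 2) = Pow(Add(-80, Add(Mul(74, Pow(56, -1)), Mul(-19, Pow(-18, -1)))), 2) = Pow(Add(-80, Add(Mul(74, Rational(1, 56)), Mul(-19, Rational(-1, 18)))), 2) = Pow(Add(-80, Add(Rational(37, 28), Rational(19, 18))), 2) = Pow(Add(-80, Rational(599, 252)), 2) = Pow(Rational(-19561, 252), 2) = Rational(382632721, 63504)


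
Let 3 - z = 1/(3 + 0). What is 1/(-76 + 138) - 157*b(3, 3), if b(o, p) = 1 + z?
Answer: -107071/186 ≈ -575.65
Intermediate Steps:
z = 8/3 (z = 3 - 1/(3 + 0) = 3 - 1/3 = 3 - 1*⅓ = 3 - ⅓ = 8/3 ≈ 2.6667)
b(o, p) = 11/3 (b(o, p) = 1 + 8/3 = 11/3)
1/(-76 + 138) - 157*b(3, 3) = 1/(-76 + 138) - 157*11/3 = 1/62 - 1727/3 = -107071/186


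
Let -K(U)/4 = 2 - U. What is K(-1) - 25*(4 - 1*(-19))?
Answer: -587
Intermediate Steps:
K(U) = -8 + 4*U (K(U) = -4*(2 - U) = -8 + 4*U)
K(-1) - 25*(4 - 1*(-19)) = (-8 + 4*(-1)) - 25*(4 - 1*(-19)) = (-8 - 4) - 25*(4 + 19) = -12 - 25*23 = -12 - 575 = -587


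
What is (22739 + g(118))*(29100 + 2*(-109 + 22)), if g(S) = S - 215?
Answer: 654942492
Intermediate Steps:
g(S) = -215 + S
(22739 + g(118))*(29100 + 2*(-109 + 22)) = (22739 + (-215 + 118))*(29100 + 2*(-109 + 22)) = (22739 - 97)*(29100 + 2*(-87)) = 22642*(29100 - 174) = 22642*28926 = 654942492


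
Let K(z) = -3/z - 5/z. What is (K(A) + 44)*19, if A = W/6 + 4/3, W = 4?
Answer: 760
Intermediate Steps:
A = 2 (A = 4/6 + 4/3 = 4*(1/6) + 4*(1/3) = 2/3 + 4/3 = 2)
K(z) = -8/z
(K(A) + 44)*19 = (-8/2 + 44)*19 = (-8*1/2 + 44)*19 = (-4 + 44)*19 = 40*19 = 760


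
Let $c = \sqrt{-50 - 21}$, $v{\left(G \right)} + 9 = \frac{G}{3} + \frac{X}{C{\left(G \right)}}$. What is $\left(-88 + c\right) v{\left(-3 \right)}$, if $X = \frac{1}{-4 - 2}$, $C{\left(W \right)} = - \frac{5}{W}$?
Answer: $\frac{4444}{5} - \frac{101 i \sqrt{71}}{10} \approx 888.8 - 85.104 i$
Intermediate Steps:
$X = - \frac{1}{6}$ ($X = \frac{1}{-6} = - \frac{1}{6} \approx -0.16667$)
$v{\left(G \right)} = -9 + \frac{11 G}{30}$ ($v{\left(G \right)} = -9 + \left(\frac{G}{3} - \frac{1}{6 \left(- \frac{5}{G}\right)}\right) = -9 + \left(G \frac{1}{3} - \frac{\left(- \frac{1}{5}\right) G}{6}\right) = -9 + \left(\frac{G}{3} + \frac{G}{30}\right) = -9 + \frac{11 G}{30}$)
$c = i \sqrt{71}$ ($c = \sqrt{-71} = i \sqrt{71} \approx 8.4261 i$)
$\left(-88 + c\right) v{\left(-3 \right)} = \left(-88 + i \sqrt{71}\right) \left(-9 + \frac{11}{30} \left(-3\right)\right) = \left(-88 + i \sqrt{71}\right) \left(-9 - \frac{11}{10}\right) = \left(-88 + i \sqrt{71}\right) \left(- \frac{101}{10}\right) = \frac{4444}{5} - \frac{101 i \sqrt{71}}{10}$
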